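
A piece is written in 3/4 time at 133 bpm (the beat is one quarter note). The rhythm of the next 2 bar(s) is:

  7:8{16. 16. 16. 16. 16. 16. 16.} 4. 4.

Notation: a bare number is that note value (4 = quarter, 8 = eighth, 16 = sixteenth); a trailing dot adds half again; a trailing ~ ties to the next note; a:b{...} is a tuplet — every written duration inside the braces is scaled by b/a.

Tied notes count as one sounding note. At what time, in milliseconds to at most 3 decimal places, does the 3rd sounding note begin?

1. 0.0ms @ 0 + 193.34ms (3/7)
2. 193.34ms @ 3/7 + 193.34ms (3/7)
3. 386.681ms @ 6/7 + 193.34ms (3/7)
4. 580.021ms @ 9/7 + 193.34ms (3/7)
5. 773.362ms @ 12/7 + 193.34ms (3/7)
6. 966.702ms @ 15/7 + 193.34ms (3/7)
7. 1160.043ms @ 18/7 + 193.34ms (3/7)
8. 1353.383ms @ 3 + 676.692ms (3/2)
9. 2030.075ms @ 9/2 + 676.692ms (3/2)

note 3 onset = 6/7b = 386.681ms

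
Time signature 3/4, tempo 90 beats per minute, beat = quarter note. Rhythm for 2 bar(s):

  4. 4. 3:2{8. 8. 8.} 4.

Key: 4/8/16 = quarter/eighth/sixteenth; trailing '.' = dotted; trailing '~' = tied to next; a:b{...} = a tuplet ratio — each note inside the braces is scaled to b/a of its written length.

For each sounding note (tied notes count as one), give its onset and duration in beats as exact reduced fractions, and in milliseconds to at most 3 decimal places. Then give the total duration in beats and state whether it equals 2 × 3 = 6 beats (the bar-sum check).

1) 0.0ms=0b +1000.0ms=3/2b
2) 1000.0ms=3/2b +1000.0ms=3/2b
3) 2000.0ms=3b +333.333ms=1/2b
4) 2333.333ms=7/2b +333.333ms=1/2b
5) 2666.667ms=4b +333.333ms=1/2b
6) 3000.0ms=9/2b +1000.0ms=3/2b
Σ=6b of 6 (90bpm 3/4) — PASS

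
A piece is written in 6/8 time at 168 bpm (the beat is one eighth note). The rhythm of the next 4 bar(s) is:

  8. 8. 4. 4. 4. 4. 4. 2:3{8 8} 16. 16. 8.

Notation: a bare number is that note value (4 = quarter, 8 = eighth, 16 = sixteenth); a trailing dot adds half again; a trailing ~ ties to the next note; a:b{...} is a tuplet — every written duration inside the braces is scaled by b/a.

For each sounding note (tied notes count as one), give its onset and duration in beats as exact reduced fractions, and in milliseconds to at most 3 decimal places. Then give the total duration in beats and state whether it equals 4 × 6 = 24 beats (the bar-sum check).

1) 0.0ms=0b +535.714ms=3/2b
2) 535.714ms=3/2b +535.714ms=3/2b
3) 1071.429ms=3b +1071.429ms=3b
4) 2142.857ms=6b +1071.429ms=3b
5) 3214.286ms=9b +1071.429ms=3b
6) 4285.714ms=12b +1071.429ms=3b
7) 5357.143ms=15b +1071.429ms=3b
8) 6428.571ms=18b +535.714ms=3/2b
9) 6964.286ms=39/2b +535.714ms=3/2b
10) 7500.0ms=21b +267.857ms=3/4b
11) 7767.857ms=87/4b +267.857ms=3/4b
12) 8035.714ms=45/2b +535.714ms=3/2b
Σ=24b of 24 (168bpm 6/8) — PASS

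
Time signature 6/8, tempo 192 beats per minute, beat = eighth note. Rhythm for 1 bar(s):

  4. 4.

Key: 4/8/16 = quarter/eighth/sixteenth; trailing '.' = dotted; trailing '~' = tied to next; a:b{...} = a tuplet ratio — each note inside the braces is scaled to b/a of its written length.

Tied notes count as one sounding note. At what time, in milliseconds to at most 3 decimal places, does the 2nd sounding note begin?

1. 0.0ms @ 0 + 937.5ms (3)
2. 937.5ms @ 3 + 937.5ms (3)

note 2 onset = 3b = 937.5ms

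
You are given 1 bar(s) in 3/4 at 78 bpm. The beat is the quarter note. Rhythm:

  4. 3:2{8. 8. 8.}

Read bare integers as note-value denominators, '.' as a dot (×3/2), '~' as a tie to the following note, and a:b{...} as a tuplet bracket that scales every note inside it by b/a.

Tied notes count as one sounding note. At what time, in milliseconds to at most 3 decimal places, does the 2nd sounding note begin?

1. 0.0ms @ 0 + 1153.846ms (3/2)
2. 1153.846ms @ 3/2 + 384.615ms (1/2)
3. 1538.462ms @ 2 + 384.615ms (1/2)
4. 1923.077ms @ 5/2 + 384.615ms (1/2)

note 2 onset = 3/2b = 1153.846ms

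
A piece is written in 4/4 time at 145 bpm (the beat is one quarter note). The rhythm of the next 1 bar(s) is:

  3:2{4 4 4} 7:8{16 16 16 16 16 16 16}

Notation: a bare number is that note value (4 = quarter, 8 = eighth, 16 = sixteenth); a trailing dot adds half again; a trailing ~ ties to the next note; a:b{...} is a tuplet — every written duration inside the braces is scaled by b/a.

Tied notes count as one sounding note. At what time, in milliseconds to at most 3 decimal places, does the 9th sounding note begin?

note 9 onset = 24/7b = 1418.719ms

1. 0.0ms @ 0 + 275.862ms (2/3)
2. 275.862ms @ 2/3 + 275.862ms (2/3)
3. 551.724ms @ 4/3 + 275.862ms (2/3)
4. 827.586ms @ 2 + 118.227ms (2/7)
5. 945.813ms @ 16/7 + 118.227ms (2/7)
6. 1064.039ms @ 18/7 + 118.227ms (2/7)
7. 1182.266ms @ 20/7 + 118.227ms (2/7)
8. 1300.493ms @ 22/7 + 118.227ms (2/7)
9. 1418.719ms @ 24/7 + 118.227ms (2/7)
10. 1536.946ms @ 26/7 + 118.227ms (2/7)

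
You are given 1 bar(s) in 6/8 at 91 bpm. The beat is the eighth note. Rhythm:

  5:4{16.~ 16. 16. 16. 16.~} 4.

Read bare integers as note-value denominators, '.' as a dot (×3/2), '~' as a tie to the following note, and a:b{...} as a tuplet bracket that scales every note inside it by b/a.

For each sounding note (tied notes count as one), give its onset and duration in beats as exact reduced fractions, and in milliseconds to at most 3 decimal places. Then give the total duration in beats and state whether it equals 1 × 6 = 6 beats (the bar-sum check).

1) 0.0ms=0b +791.209ms=6/5b
2) 791.209ms=6/5b +395.604ms=3/5b
3) 1186.813ms=9/5b +395.604ms=3/5b
4) 1582.418ms=12/5b +2373.626ms=18/5b
Σ=6b of 6 (91bpm 6/8) — PASS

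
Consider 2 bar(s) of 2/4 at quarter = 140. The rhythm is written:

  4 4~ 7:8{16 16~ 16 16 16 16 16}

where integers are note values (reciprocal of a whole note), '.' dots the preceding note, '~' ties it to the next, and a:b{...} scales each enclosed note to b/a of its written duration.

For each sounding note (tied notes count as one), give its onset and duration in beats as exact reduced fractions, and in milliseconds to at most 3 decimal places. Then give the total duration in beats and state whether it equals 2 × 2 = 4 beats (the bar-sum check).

1) 0.0ms=0b +428.571ms=1b
2) 428.571ms=1b +551.02ms=9/7b
3) 979.592ms=16/7b +244.898ms=4/7b
4) 1224.49ms=20/7b +122.449ms=2/7b
5) 1346.939ms=22/7b +122.449ms=2/7b
6) 1469.388ms=24/7b +122.449ms=2/7b
7) 1591.837ms=26/7b +122.449ms=2/7b
Σ=4b of 4 (140bpm 2/4) — PASS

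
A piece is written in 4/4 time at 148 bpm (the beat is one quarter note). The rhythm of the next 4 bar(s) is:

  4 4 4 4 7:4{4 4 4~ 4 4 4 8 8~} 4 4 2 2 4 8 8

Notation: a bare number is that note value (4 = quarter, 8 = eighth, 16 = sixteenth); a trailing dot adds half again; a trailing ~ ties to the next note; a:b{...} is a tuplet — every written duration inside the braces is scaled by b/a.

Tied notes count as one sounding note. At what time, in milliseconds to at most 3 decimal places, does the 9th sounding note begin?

1. 0.0ms @ 0 + 405.405ms (1)
2. 405.405ms @ 1 + 405.405ms (1)
3. 810.811ms @ 2 + 405.405ms (1)
4. 1216.216ms @ 3 + 405.405ms (1)
5. 1621.622ms @ 4 + 231.66ms (4/7)
6. 1853.282ms @ 32/7 + 231.66ms (4/7)
7. 2084.942ms @ 36/7 + 463.32ms (8/7)
8. 2548.263ms @ 44/7 + 231.66ms (4/7)
9. 2779.923ms @ 48/7 + 231.66ms (4/7)
10. 3011.583ms @ 52/7 + 115.83ms (2/7)
11. 3127.413ms @ 54/7 + 521.236ms (9/7)
12. 3648.649ms @ 9 + 405.405ms (1)
13. 4054.054ms @ 10 + 810.811ms (2)
14. 4864.865ms @ 12 + 810.811ms (2)
15. 5675.676ms @ 14 + 405.405ms (1)
16. 6081.081ms @ 15 + 202.703ms (1/2)
17. 6283.784ms @ 31/2 + 202.703ms (1/2)

note 9 onset = 48/7b = 2779.923ms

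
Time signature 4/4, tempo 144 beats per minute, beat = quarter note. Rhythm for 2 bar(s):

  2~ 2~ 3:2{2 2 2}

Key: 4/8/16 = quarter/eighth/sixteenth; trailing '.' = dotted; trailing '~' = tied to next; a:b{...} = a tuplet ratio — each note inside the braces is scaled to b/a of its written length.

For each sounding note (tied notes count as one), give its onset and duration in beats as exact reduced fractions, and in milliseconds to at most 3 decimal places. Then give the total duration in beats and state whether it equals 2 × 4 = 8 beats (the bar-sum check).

1) 0.0ms=0b +2222.222ms=16/3b
2) 2222.222ms=16/3b +555.556ms=4/3b
3) 2777.778ms=20/3b +555.556ms=4/3b
Σ=8b of 8 (144bpm 4/4) — PASS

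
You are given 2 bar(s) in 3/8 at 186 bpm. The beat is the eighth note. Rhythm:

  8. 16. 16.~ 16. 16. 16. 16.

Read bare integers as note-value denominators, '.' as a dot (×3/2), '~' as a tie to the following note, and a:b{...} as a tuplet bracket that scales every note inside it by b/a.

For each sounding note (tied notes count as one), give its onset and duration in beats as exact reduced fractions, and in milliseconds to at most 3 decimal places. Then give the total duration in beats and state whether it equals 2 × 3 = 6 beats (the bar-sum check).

1) 0.0ms=0b +483.871ms=3/2b
2) 483.871ms=3/2b +241.935ms=3/4b
3) 725.806ms=9/4b +483.871ms=3/2b
4) 1209.677ms=15/4b +241.935ms=3/4b
5) 1451.613ms=9/2b +241.935ms=3/4b
6) 1693.548ms=21/4b +241.935ms=3/4b
Σ=6b of 6 (186bpm 3/8) — PASS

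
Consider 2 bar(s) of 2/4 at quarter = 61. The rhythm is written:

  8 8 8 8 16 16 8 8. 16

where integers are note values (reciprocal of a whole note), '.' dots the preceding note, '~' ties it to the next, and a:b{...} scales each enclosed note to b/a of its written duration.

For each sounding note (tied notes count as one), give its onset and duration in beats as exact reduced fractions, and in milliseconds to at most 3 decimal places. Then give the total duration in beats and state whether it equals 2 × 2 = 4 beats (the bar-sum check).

1) 0.0ms=0b +491.803ms=1/2b
2) 491.803ms=1/2b +491.803ms=1/2b
3) 983.607ms=1b +491.803ms=1/2b
4) 1475.41ms=3/2b +491.803ms=1/2b
5) 1967.213ms=2b +245.902ms=1/4b
6) 2213.115ms=9/4b +245.902ms=1/4b
7) 2459.016ms=5/2b +491.803ms=1/2b
8) 2950.82ms=3b +737.705ms=3/4b
9) 3688.525ms=15/4b +245.902ms=1/4b
Σ=4b of 4 (61bpm 2/4) — PASS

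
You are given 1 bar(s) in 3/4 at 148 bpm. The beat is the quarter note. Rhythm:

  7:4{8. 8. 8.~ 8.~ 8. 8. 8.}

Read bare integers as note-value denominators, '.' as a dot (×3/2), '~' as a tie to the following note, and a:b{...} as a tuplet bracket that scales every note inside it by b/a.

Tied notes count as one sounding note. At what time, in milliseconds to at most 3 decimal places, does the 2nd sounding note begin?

1. 0.0ms @ 0 + 173.745ms (3/7)
2. 173.745ms @ 3/7 + 173.745ms (3/7)
3. 347.49ms @ 6/7 + 521.236ms (9/7)
4. 868.726ms @ 15/7 + 173.745ms (3/7)
5. 1042.471ms @ 18/7 + 173.745ms (3/7)

note 2 onset = 3/7b = 173.745ms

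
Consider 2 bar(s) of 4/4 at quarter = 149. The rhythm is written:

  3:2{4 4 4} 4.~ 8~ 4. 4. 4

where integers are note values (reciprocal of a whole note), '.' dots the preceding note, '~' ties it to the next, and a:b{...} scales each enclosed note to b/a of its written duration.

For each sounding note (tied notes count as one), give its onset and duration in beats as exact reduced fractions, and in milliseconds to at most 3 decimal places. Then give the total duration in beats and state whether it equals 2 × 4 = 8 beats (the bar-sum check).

1) 0.0ms=0b +268.456ms=2/3b
2) 268.456ms=2/3b +268.456ms=2/3b
3) 536.913ms=4/3b +268.456ms=2/3b
4) 805.369ms=2b +1409.396ms=7/2b
5) 2214.765ms=11/2b +604.027ms=3/2b
6) 2818.792ms=7b +402.685ms=1b
Σ=8b of 8 (149bpm 4/4) — PASS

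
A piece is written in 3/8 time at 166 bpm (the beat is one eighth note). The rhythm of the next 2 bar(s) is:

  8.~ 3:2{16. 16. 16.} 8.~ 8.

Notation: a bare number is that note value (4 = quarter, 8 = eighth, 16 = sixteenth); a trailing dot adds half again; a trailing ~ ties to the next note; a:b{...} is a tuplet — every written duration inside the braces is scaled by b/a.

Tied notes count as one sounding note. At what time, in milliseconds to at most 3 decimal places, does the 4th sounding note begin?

1. 0.0ms @ 0 + 722.892ms (2)
2. 722.892ms @ 2 + 180.723ms (1/2)
3. 903.614ms @ 5/2 + 180.723ms (1/2)
4. 1084.337ms @ 3 + 1084.337ms (3)

note 4 onset = 3b = 1084.337ms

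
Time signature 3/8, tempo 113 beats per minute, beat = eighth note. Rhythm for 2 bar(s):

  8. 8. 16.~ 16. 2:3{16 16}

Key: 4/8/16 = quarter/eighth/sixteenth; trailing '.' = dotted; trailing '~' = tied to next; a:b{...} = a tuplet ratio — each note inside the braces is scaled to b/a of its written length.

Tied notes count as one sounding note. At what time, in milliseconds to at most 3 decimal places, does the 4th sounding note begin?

1. 0.0ms @ 0 + 796.46ms (3/2)
2. 796.46ms @ 3/2 + 796.46ms (3/2)
3. 1592.92ms @ 3 + 796.46ms (3/2)
4. 2389.381ms @ 9/2 + 398.23ms (3/4)
5. 2787.611ms @ 21/4 + 398.23ms (3/4)

note 4 onset = 9/2b = 2389.381ms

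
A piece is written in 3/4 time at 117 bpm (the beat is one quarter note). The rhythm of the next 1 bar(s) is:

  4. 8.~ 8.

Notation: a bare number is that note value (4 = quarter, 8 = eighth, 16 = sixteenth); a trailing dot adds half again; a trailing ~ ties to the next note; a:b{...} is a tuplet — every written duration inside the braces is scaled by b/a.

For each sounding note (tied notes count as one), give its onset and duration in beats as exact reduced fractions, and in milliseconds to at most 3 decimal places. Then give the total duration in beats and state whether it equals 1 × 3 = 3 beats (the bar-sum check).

1) 0.0ms=0b +769.231ms=3/2b
2) 769.231ms=3/2b +769.231ms=3/2b
Σ=3b of 3 (117bpm 3/4) — PASS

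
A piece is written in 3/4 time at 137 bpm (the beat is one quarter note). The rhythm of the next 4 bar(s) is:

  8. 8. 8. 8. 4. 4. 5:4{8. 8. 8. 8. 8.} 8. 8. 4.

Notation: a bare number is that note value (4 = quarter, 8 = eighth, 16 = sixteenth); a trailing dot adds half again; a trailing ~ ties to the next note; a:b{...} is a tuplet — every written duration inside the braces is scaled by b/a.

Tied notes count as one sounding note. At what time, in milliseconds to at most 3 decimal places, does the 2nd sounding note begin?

note 2 onset = 3/4b = 328.467ms

1. 0.0ms @ 0 + 328.467ms (3/4)
2. 328.467ms @ 3/4 + 328.467ms (3/4)
3. 656.934ms @ 3/2 + 328.467ms (3/4)
4. 985.401ms @ 9/4 + 328.467ms (3/4)
5. 1313.869ms @ 3 + 656.934ms (3/2)
6. 1970.803ms @ 9/2 + 656.934ms (3/2)
7. 2627.737ms @ 6 + 262.774ms (3/5)
8. 2890.511ms @ 33/5 + 262.774ms (3/5)
9. 3153.285ms @ 36/5 + 262.774ms (3/5)
10. 3416.058ms @ 39/5 + 262.774ms (3/5)
11. 3678.832ms @ 42/5 + 262.774ms (3/5)
12. 3941.606ms @ 9 + 328.467ms (3/4)
13. 4270.073ms @ 39/4 + 328.467ms (3/4)
14. 4598.54ms @ 21/2 + 656.934ms (3/2)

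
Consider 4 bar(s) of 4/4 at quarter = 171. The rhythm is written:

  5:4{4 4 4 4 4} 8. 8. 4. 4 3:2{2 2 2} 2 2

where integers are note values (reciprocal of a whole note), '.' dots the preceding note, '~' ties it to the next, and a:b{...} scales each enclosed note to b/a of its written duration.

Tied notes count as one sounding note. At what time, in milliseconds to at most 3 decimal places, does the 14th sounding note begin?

note 14 onset = 14b = 4912.281ms

1. 0.0ms @ 0 + 280.702ms (4/5)
2. 280.702ms @ 4/5 + 280.702ms (4/5)
3. 561.404ms @ 8/5 + 280.702ms (4/5)
4. 842.105ms @ 12/5 + 280.702ms (4/5)
5. 1122.807ms @ 16/5 + 280.702ms (4/5)
6. 1403.509ms @ 4 + 263.158ms (3/4)
7. 1666.667ms @ 19/4 + 263.158ms (3/4)
8. 1929.825ms @ 11/2 + 526.316ms (3/2)
9. 2456.14ms @ 7 + 350.877ms (1)
10. 2807.018ms @ 8 + 467.836ms (4/3)
11. 3274.854ms @ 28/3 + 467.836ms (4/3)
12. 3742.69ms @ 32/3 + 467.836ms (4/3)
13. 4210.526ms @ 12 + 701.754ms (2)
14. 4912.281ms @ 14 + 701.754ms (2)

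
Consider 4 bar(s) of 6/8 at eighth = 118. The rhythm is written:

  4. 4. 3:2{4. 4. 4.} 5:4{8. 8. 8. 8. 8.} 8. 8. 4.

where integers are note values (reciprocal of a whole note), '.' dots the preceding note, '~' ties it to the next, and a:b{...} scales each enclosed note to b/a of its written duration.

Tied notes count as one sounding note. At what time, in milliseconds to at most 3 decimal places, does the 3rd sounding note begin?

note 3 onset = 6b = 3050.847ms

1. 0.0ms @ 0 + 1525.424ms (3)
2. 1525.424ms @ 3 + 1525.424ms (3)
3. 3050.847ms @ 6 + 1016.949ms (2)
4. 4067.797ms @ 8 + 1016.949ms (2)
5. 5084.746ms @ 10 + 1016.949ms (2)
6. 6101.695ms @ 12 + 610.169ms (6/5)
7. 6711.864ms @ 66/5 + 610.169ms (6/5)
8. 7322.034ms @ 72/5 + 610.169ms (6/5)
9. 7932.203ms @ 78/5 + 610.169ms (6/5)
10. 8542.373ms @ 84/5 + 610.169ms (6/5)
11. 9152.542ms @ 18 + 762.712ms (3/2)
12. 9915.254ms @ 39/2 + 762.712ms (3/2)
13. 10677.966ms @ 21 + 1525.424ms (3)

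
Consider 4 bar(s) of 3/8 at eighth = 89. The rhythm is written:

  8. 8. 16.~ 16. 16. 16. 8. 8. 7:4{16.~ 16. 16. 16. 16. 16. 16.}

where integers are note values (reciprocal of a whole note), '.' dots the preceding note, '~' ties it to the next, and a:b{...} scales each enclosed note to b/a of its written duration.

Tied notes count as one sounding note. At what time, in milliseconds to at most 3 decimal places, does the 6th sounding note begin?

1. 0.0ms @ 0 + 1011.236ms (3/2)
2. 1011.236ms @ 3/2 + 1011.236ms (3/2)
3. 2022.472ms @ 3 + 1011.236ms (3/2)
4. 3033.708ms @ 9/2 + 505.618ms (3/4)
5. 3539.326ms @ 21/4 + 505.618ms (3/4)
6. 4044.944ms @ 6 + 1011.236ms (3/2)
7. 5056.18ms @ 15/2 + 1011.236ms (3/2)
8. 6067.416ms @ 9 + 577.849ms (6/7)
9. 6645.265ms @ 69/7 + 288.925ms (3/7)
10. 6934.189ms @ 72/7 + 288.925ms (3/7)
11. 7223.114ms @ 75/7 + 288.925ms (3/7)
12. 7512.039ms @ 78/7 + 288.925ms (3/7)
13. 7800.963ms @ 81/7 + 288.925ms (3/7)

note 6 onset = 6b = 4044.944ms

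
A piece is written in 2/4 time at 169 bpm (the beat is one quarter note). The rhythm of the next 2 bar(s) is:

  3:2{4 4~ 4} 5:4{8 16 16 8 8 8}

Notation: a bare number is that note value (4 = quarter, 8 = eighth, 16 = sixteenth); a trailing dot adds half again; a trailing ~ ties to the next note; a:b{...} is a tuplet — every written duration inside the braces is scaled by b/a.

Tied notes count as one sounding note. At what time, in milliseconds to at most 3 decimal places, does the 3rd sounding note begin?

note 3 onset = 2b = 710.059ms

1. 0.0ms @ 0 + 236.686ms (2/3)
2. 236.686ms @ 2/3 + 473.373ms (4/3)
3. 710.059ms @ 2 + 142.012ms (2/5)
4. 852.071ms @ 12/5 + 71.006ms (1/5)
5. 923.077ms @ 13/5 + 71.006ms (1/5)
6. 994.083ms @ 14/5 + 142.012ms (2/5)
7. 1136.095ms @ 16/5 + 142.012ms (2/5)
8. 1278.107ms @ 18/5 + 142.012ms (2/5)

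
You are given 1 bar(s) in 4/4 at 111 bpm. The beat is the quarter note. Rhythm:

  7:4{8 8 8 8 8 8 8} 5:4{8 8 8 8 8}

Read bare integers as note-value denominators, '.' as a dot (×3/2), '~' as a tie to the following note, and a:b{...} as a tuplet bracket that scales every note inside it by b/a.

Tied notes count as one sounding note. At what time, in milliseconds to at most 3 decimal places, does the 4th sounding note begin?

1. 0.0ms @ 0 + 154.44ms (2/7)
2. 154.44ms @ 2/7 + 154.44ms (2/7)
3. 308.88ms @ 4/7 + 154.44ms (2/7)
4. 463.32ms @ 6/7 + 154.44ms (2/7)
5. 617.761ms @ 8/7 + 154.44ms (2/7)
6. 772.201ms @ 10/7 + 154.44ms (2/7)
7. 926.641ms @ 12/7 + 154.44ms (2/7)
8. 1081.081ms @ 2 + 216.216ms (2/5)
9. 1297.297ms @ 12/5 + 216.216ms (2/5)
10. 1513.514ms @ 14/5 + 216.216ms (2/5)
11. 1729.73ms @ 16/5 + 216.216ms (2/5)
12. 1945.946ms @ 18/5 + 216.216ms (2/5)

note 4 onset = 6/7b = 463.32ms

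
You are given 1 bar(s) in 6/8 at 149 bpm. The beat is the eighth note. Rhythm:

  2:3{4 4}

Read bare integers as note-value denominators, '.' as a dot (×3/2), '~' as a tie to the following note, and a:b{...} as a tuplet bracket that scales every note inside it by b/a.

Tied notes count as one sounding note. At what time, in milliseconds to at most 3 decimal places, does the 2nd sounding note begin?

note 2 onset = 3b = 1208.054ms

1. 0.0ms @ 0 + 1208.054ms (3)
2. 1208.054ms @ 3 + 1208.054ms (3)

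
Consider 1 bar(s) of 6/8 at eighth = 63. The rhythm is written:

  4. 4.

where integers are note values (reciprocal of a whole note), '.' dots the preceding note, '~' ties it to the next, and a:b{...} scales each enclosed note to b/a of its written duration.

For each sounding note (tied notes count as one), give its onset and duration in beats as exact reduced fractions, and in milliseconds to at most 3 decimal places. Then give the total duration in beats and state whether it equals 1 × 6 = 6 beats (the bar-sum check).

1) 0.0ms=0b +2857.143ms=3b
2) 2857.143ms=3b +2857.143ms=3b
Σ=6b of 6 (63bpm 6/8) — PASS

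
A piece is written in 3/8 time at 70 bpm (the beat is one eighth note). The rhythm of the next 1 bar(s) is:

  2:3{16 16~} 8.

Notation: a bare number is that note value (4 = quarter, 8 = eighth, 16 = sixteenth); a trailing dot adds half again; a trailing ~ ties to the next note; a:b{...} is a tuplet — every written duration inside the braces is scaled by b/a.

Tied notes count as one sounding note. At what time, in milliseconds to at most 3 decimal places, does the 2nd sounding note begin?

note 2 onset = 3/4b = 642.857ms

1. 0.0ms @ 0 + 642.857ms (3/4)
2. 642.857ms @ 3/4 + 1928.571ms (9/4)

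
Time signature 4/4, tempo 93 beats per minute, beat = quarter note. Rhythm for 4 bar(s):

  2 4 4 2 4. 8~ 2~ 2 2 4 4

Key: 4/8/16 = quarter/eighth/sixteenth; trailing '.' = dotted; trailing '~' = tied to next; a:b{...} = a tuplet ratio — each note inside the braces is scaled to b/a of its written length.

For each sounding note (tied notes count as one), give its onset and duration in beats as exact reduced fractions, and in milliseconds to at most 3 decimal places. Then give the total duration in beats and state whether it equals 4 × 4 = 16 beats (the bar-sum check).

1) 0.0ms=0b +1290.323ms=2b
2) 1290.323ms=2b +645.161ms=1b
3) 1935.484ms=3b +645.161ms=1b
4) 2580.645ms=4b +1290.323ms=2b
5) 3870.968ms=6b +967.742ms=3/2b
6) 4838.71ms=15/2b +2903.226ms=9/2b
7) 7741.935ms=12b +1290.323ms=2b
8) 9032.258ms=14b +645.161ms=1b
9) 9677.419ms=15b +645.161ms=1b
Σ=16b of 16 (93bpm 4/4) — PASS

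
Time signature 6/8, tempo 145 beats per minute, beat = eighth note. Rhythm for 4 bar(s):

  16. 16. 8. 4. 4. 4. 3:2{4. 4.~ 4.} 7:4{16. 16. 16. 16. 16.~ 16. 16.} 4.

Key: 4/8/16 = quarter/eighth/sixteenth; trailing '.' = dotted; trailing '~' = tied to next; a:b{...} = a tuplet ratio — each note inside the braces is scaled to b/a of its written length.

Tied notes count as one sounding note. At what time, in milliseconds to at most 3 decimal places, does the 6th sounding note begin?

note 6 onset = 9b = 3724.138ms

1. 0.0ms @ 0 + 310.345ms (3/4)
2. 310.345ms @ 3/4 + 310.345ms (3/4)
3. 620.69ms @ 3/2 + 620.69ms (3/2)
4. 1241.379ms @ 3 + 1241.379ms (3)
5. 2482.759ms @ 6 + 1241.379ms (3)
6. 3724.138ms @ 9 + 1241.379ms (3)
7. 4965.517ms @ 12 + 827.586ms (2)
8. 5793.103ms @ 14 + 1655.172ms (4)
9. 7448.276ms @ 18 + 177.34ms (3/7)
10. 7625.616ms @ 129/7 + 177.34ms (3/7)
11. 7802.956ms @ 132/7 + 177.34ms (3/7)
12. 7980.296ms @ 135/7 + 177.34ms (3/7)
13. 8157.635ms @ 138/7 + 354.68ms (6/7)
14. 8512.315ms @ 144/7 + 177.34ms (3/7)
15. 8689.655ms @ 21 + 1241.379ms (3)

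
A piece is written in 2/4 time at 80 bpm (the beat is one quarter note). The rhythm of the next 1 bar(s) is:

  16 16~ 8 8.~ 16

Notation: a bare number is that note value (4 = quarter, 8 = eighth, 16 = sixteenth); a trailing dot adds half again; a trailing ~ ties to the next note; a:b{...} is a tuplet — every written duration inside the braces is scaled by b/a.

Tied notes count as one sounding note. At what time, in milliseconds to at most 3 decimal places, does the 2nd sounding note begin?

1. 0.0ms @ 0 + 187.5ms (1/4)
2. 187.5ms @ 1/4 + 562.5ms (3/4)
3. 750.0ms @ 1 + 750.0ms (1)

note 2 onset = 1/4b = 187.5ms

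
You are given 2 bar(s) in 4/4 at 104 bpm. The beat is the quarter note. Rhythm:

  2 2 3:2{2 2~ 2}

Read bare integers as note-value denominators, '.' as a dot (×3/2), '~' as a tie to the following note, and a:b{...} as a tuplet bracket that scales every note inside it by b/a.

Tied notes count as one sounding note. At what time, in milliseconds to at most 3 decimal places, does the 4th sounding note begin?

note 4 onset = 16/3b = 3076.923ms

1. 0.0ms @ 0 + 1153.846ms (2)
2. 1153.846ms @ 2 + 1153.846ms (2)
3. 2307.692ms @ 4 + 769.231ms (4/3)
4. 3076.923ms @ 16/3 + 1538.462ms (8/3)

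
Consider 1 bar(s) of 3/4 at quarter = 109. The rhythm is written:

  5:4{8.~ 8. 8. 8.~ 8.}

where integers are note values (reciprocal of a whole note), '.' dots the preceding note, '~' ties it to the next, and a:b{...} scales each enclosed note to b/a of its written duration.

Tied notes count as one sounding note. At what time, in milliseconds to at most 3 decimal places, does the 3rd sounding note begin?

1. 0.0ms @ 0 + 660.55ms (6/5)
2. 660.55ms @ 6/5 + 330.275ms (3/5)
3. 990.826ms @ 9/5 + 660.55ms (6/5)

note 3 onset = 9/5b = 990.826ms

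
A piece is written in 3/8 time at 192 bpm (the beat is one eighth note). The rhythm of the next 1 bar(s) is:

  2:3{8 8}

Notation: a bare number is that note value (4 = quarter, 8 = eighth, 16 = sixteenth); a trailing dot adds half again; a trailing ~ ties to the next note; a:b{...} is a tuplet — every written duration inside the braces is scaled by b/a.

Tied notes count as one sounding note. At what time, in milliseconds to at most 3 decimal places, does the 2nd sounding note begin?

1. 0.0ms @ 0 + 468.75ms (3/2)
2. 468.75ms @ 3/2 + 468.75ms (3/2)

note 2 onset = 3/2b = 468.75ms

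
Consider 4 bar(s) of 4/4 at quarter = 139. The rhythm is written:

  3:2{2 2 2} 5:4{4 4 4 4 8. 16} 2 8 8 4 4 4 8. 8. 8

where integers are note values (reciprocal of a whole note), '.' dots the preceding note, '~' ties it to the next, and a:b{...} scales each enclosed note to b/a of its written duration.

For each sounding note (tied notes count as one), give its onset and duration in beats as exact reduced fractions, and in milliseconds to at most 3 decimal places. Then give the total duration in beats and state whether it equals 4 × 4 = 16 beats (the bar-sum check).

1) 0.0ms=0b +575.54ms=4/3b
2) 575.54ms=4/3b +575.54ms=4/3b
3) 1151.079ms=8/3b +575.54ms=4/3b
4) 1726.619ms=4b +345.324ms=4/5b
5) 2071.942ms=24/5b +345.324ms=4/5b
6) 2417.266ms=28/5b +345.324ms=4/5b
7) 2762.59ms=32/5b +345.324ms=4/5b
8) 3107.914ms=36/5b +258.993ms=3/5b
9) 3366.906ms=39/5b +86.331ms=1/5b
10) 3453.237ms=8b +863.309ms=2b
11) 4316.547ms=10b +215.827ms=1/2b
12) 4532.374ms=21/2b +215.827ms=1/2b
13) 4748.201ms=11b +431.655ms=1b
14) 5179.856ms=12b +431.655ms=1b
15) 5611.511ms=13b +431.655ms=1b
16) 6043.165ms=14b +323.741ms=3/4b
17) 6366.906ms=59/4b +323.741ms=3/4b
18) 6690.647ms=31/2b +215.827ms=1/2b
Σ=16b of 16 (139bpm 4/4) — PASS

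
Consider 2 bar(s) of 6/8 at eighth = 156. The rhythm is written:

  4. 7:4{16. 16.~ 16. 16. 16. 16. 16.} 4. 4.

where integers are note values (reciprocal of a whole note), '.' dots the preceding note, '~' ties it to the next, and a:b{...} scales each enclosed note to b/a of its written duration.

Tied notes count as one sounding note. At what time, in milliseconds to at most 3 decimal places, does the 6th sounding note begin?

1. 0.0ms @ 0 + 1153.846ms (3)
2. 1153.846ms @ 3 + 164.835ms (3/7)
3. 1318.681ms @ 24/7 + 329.67ms (6/7)
4. 1648.352ms @ 30/7 + 164.835ms (3/7)
5. 1813.187ms @ 33/7 + 164.835ms (3/7)
6. 1978.022ms @ 36/7 + 164.835ms (3/7)
7. 2142.857ms @ 39/7 + 164.835ms (3/7)
8. 2307.692ms @ 6 + 1153.846ms (3)
9. 3461.538ms @ 9 + 1153.846ms (3)

note 6 onset = 36/7b = 1978.022ms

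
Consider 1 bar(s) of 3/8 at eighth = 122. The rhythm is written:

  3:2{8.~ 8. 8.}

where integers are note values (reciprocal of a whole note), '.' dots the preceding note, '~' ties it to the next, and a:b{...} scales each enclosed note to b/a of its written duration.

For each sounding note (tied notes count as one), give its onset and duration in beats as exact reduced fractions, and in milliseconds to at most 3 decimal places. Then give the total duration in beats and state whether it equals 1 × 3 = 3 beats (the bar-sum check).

1) 0.0ms=0b +983.607ms=2b
2) 983.607ms=2b +491.803ms=1b
Σ=3b of 3 (122bpm 3/8) — PASS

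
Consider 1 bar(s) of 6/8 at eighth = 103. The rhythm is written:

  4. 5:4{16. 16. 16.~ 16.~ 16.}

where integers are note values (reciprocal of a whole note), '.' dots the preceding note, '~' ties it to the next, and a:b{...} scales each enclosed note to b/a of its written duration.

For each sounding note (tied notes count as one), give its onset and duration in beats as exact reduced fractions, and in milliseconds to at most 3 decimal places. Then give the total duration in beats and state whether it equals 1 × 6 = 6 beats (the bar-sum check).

1) 0.0ms=0b +1747.573ms=3b
2) 1747.573ms=3b +349.515ms=3/5b
3) 2097.087ms=18/5b +349.515ms=3/5b
4) 2446.602ms=21/5b +1048.544ms=9/5b
Σ=6b of 6 (103bpm 6/8) — PASS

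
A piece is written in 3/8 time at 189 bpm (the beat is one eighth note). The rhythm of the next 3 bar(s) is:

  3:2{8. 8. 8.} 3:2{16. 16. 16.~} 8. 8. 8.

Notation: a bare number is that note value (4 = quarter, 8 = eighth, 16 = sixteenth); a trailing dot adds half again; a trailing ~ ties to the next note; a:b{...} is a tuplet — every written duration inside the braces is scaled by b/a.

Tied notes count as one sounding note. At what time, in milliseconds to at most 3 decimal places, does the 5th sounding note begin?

1. 0.0ms @ 0 + 317.46ms (1)
2. 317.46ms @ 1 + 317.46ms (1)
3. 634.921ms @ 2 + 317.46ms (1)
4. 952.381ms @ 3 + 158.73ms (1/2)
5. 1111.111ms @ 7/2 + 158.73ms (1/2)
6. 1269.841ms @ 4 + 634.921ms (2)
7. 1904.762ms @ 6 + 476.19ms (3/2)
8. 2380.952ms @ 15/2 + 476.19ms (3/2)

note 5 onset = 7/2b = 1111.111ms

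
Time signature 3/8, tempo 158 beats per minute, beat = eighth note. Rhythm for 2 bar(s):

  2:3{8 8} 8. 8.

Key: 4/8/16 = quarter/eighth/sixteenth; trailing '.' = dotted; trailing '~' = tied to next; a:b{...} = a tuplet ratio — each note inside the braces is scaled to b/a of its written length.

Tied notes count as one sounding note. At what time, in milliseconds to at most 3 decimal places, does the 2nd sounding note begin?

1. 0.0ms @ 0 + 569.62ms (3/2)
2. 569.62ms @ 3/2 + 569.62ms (3/2)
3. 1139.241ms @ 3 + 569.62ms (3/2)
4. 1708.861ms @ 9/2 + 569.62ms (3/2)

note 2 onset = 3/2b = 569.62ms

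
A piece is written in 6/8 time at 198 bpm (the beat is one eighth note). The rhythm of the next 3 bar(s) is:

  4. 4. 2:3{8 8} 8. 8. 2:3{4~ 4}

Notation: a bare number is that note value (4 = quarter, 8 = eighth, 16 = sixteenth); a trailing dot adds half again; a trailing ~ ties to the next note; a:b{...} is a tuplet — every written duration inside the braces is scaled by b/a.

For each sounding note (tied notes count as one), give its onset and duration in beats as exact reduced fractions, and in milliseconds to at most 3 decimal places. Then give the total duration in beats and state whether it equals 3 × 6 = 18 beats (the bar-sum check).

1) 0.0ms=0b +909.091ms=3b
2) 909.091ms=3b +909.091ms=3b
3) 1818.182ms=6b +454.545ms=3/2b
4) 2272.727ms=15/2b +454.545ms=3/2b
5) 2727.273ms=9b +454.545ms=3/2b
6) 3181.818ms=21/2b +454.545ms=3/2b
7) 3636.364ms=12b +1818.182ms=6b
Σ=18b of 18 (198bpm 6/8) — PASS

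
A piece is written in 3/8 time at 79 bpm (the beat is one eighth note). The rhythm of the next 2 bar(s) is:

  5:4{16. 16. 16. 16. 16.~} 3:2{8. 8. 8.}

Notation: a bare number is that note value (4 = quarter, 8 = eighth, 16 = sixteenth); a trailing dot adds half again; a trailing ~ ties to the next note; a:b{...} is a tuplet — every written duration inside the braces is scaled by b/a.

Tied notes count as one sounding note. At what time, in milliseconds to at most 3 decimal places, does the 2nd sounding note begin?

note 2 onset = 3/5b = 455.696ms

1. 0.0ms @ 0 + 455.696ms (3/5)
2. 455.696ms @ 3/5 + 455.696ms (3/5)
3. 911.392ms @ 6/5 + 455.696ms (3/5)
4. 1367.089ms @ 9/5 + 455.696ms (3/5)
5. 1822.785ms @ 12/5 + 1215.19ms (8/5)
6. 3037.975ms @ 4 + 759.494ms (1)
7. 3797.468ms @ 5 + 759.494ms (1)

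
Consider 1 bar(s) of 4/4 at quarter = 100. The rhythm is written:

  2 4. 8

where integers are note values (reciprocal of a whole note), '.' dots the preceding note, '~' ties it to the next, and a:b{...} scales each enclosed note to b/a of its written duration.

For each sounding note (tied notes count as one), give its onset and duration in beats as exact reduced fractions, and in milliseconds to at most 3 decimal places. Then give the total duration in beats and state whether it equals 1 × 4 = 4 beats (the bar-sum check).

1) 0.0ms=0b +1200.0ms=2b
2) 1200.0ms=2b +900.0ms=3/2b
3) 2100.0ms=7/2b +300.0ms=1/2b
Σ=4b of 4 (100bpm 4/4) — PASS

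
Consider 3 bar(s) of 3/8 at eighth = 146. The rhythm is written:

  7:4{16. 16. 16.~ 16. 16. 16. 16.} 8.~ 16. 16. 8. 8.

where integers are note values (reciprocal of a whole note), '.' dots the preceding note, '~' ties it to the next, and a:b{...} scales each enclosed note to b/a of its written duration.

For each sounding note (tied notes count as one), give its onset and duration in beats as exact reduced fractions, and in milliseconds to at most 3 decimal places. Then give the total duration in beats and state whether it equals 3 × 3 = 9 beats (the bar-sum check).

1) 0.0ms=0b +176.125ms=3/7b
2) 176.125ms=3/7b +176.125ms=3/7b
3) 352.25ms=6/7b +352.25ms=6/7b
4) 704.501ms=12/7b +176.125ms=3/7b
5) 880.626ms=15/7b +176.125ms=3/7b
6) 1056.751ms=18/7b +176.125ms=3/7b
7) 1232.877ms=3b +924.658ms=9/4b
8) 2157.534ms=21/4b +308.219ms=3/4b
9) 2465.753ms=6b +616.438ms=3/2b
10) 3082.192ms=15/2b +616.438ms=3/2b
Σ=9b of 9 (146bpm 3/8) — PASS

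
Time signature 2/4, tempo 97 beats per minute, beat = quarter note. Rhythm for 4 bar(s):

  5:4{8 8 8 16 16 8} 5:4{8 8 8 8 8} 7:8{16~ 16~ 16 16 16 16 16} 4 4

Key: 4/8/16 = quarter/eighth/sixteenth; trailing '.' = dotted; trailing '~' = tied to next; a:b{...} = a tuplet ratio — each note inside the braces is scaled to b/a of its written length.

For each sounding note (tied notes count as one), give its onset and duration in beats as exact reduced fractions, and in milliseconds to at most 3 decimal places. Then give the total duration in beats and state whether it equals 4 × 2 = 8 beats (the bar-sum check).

1) 0.0ms=0b +247.423ms=2/5b
2) 247.423ms=2/5b +247.423ms=2/5b
3) 494.845ms=4/5b +247.423ms=2/5b
4) 742.268ms=6/5b +123.711ms=1/5b
5) 865.979ms=7/5b +123.711ms=1/5b
6) 989.691ms=8/5b +247.423ms=2/5b
7) 1237.113ms=2b +247.423ms=2/5b
8) 1484.536ms=12/5b +247.423ms=2/5b
9) 1731.959ms=14/5b +247.423ms=2/5b
10) 1979.381ms=16/5b +247.423ms=2/5b
11) 2226.804ms=18/5b +247.423ms=2/5b
12) 2474.227ms=4b +530.191ms=6/7b
13) 3004.418ms=34/7b +176.73ms=2/7b
14) 3181.149ms=36/7b +176.73ms=2/7b
15) 3357.879ms=38/7b +176.73ms=2/7b
16) 3534.61ms=40/7b +176.73ms=2/7b
17) 3711.34ms=6b +618.557ms=1b
18) 4329.897ms=7b +618.557ms=1b
Σ=8b of 8 (97bpm 2/4) — PASS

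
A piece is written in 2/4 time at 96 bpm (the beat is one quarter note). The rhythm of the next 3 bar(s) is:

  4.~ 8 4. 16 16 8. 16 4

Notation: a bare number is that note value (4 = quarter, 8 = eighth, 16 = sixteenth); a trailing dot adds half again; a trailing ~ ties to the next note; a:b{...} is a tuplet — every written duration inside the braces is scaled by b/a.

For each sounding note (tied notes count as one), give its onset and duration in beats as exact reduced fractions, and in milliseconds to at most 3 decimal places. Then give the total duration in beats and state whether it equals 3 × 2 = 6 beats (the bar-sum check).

1) 0.0ms=0b +1250.0ms=2b
2) 1250.0ms=2b +937.5ms=3/2b
3) 2187.5ms=7/2b +156.25ms=1/4b
4) 2343.75ms=15/4b +156.25ms=1/4b
5) 2500.0ms=4b +468.75ms=3/4b
6) 2968.75ms=19/4b +156.25ms=1/4b
7) 3125.0ms=5b +625.0ms=1b
Σ=6b of 6 (96bpm 2/4) — PASS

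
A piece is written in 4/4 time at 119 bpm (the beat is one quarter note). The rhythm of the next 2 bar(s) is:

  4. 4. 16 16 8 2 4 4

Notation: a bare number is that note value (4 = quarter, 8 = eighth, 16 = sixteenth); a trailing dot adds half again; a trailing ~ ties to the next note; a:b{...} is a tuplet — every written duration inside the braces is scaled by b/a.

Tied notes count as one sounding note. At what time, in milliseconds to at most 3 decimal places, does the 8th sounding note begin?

1. 0.0ms @ 0 + 756.303ms (3/2)
2. 756.303ms @ 3/2 + 756.303ms (3/2)
3. 1512.605ms @ 3 + 126.05ms (1/4)
4. 1638.655ms @ 13/4 + 126.05ms (1/4)
5. 1764.706ms @ 7/2 + 252.101ms (1/2)
6. 2016.807ms @ 4 + 1008.403ms (2)
7. 3025.21ms @ 6 + 504.202ms (1)
8. 3529.412ms @ 7 + 504.202ms (1)

note 8 onset = 7b = 3529.412ms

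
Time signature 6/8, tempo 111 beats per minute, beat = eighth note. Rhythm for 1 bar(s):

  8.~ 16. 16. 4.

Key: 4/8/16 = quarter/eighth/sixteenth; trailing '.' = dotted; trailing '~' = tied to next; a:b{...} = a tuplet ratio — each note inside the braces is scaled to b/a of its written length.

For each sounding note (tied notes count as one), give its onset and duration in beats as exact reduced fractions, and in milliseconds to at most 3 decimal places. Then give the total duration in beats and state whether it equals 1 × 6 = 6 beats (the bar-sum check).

1) 0.0ms=0b +1216.216ms=9/4b
2) 1216.216ms=9/4b +405.405ms=3/4b
3) 1621.622ms=3b +1621.622ms=3b
Σ=6b of 6 (111bpm 6/8) — PASS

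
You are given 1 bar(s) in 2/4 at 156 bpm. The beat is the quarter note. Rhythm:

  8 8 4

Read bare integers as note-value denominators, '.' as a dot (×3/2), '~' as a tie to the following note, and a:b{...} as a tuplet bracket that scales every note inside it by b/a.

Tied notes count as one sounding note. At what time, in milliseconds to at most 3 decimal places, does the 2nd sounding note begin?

1. 0.0ms @ 0 + 192.308ms (1/2)
2. 192.308ms @ 1/2 + 192.308ms (1/2)
3. 384.615ms @ 1 + 384.615ms (1)

note 2 onset = 1/2b = 192.308ms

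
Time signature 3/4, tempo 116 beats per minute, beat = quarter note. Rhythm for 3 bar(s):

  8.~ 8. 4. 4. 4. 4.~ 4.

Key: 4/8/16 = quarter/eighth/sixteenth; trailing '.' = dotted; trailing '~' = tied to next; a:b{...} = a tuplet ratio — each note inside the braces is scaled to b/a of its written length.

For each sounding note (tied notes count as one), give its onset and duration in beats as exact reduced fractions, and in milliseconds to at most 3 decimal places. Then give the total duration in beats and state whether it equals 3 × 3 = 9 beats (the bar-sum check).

1) 0.0ms=0b +775.862ms=3/2b
2) 775.862ms=3/2b +775.862ms=3/2b
3) 1551.724ms=3b +775.862ms=3/2b
4) 2327.586ms=9/2b +775.862ms=3/2b
5) 3103.448ms=6b +1551.724ms=3b
Σ=9b of 9 (116bpm 3/4) — PASS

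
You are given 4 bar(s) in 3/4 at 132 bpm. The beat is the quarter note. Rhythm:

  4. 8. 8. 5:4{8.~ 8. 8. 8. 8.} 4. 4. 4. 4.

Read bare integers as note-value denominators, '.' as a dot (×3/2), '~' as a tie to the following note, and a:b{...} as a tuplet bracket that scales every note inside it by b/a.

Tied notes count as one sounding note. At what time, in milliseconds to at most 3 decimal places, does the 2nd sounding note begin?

note 2 onset = 3/2b = 681.818ms

1. 0.0ms @ 0 + 681.818ms (3/2)
2. 681.818ms @ 3/2 + 340.909ms (3/4)
3. 1022.727ms @ 9/4 + 340.909ms (3/4)
4. 1363.636ms @ 3 + 545.455ms (6/5)
5. 1909.091ms @ 21/5 + 272.727ms (3/5)
6. 2181.818ms @ 24/5 + 272.727ms (3/5)
7. 2454.545ms @ 27/5 + 272.727ms (3/5)
8. 2727.273ms @ 6 + 681.818ms (3/2)
9. 3409.091ms @ 15/2 + 681.818ms (3/2)
10. 4090.909ms @ 9 + 681.818ms (3/2)
11. 4772.727ms @ 21/2 + 681.818ms (3/2)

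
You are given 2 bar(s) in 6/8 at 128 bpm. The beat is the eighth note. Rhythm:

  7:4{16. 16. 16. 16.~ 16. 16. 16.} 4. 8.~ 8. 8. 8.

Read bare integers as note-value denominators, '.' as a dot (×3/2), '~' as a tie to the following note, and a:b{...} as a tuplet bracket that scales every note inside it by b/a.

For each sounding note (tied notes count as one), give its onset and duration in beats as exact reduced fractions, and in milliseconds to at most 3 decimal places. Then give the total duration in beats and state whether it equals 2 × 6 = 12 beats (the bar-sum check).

1) 0.0ms=0b +200.893ms=3/7b
2) 200.893ms=3/7b +200.893ms=3/7b
3) 401.786ms=6/7b +200.893ms=3/7b
4) 602.679ms=9/7b +401.786ms=6/7b
5) 1004.464ms=15/7b +200.893ms=3/7b
6) 1205.357ms=18/7b +200.893ms=3/7b
7) 1406.25ms=3b +1406.25ms=3b
8) 2812.5ms=6b +1406.25ms=3b
9) 4218.75ms=9b +703.125ms=3/2b
10) 4921.875ms=21/2b +703.125ms=3/2b
Σ=12b of 12 (128bpm 6/8) — PASS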